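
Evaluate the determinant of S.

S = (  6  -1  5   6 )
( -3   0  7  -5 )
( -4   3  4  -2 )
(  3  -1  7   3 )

Expand along row 2 (it has 1 zero):
  − (-3) · M_21   where M_21 = det([-1 5 6; 3 4 -2; -1 7 3]) = 89
  − (7) · M_23   where M_23 = det([6 -1 6; -4 3 -2; 3 -1 3]) = 6
  + (-5) · M_24   where M_24 = det([6 -1 5; -4 3 4; 3 -1 7]) = 85
det = (-1)·(-3)·(89) + (-1)·(7)·(6) + (+1)·(-5)·(85) = -200

-200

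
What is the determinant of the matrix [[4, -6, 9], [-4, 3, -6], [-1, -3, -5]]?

87

Expand along row 1:
  + 4 · |3 -6; -3 -5| = 4·(-15 − 18) = -132
  − (-6) · |-4 -6; -1 -5| = −(-6)·(20 − 6) = 84
  + 9 · |-4 3; -1 -3| = 9·(12 − (-3)) = 135
Sum: (-132) + (84) + (135) = 87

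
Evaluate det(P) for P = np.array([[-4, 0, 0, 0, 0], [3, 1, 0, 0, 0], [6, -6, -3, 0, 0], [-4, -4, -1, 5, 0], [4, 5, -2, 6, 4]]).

|P| = 240

P is lower triangular, so det(P) is the product of the diagonal entries:
det = (-4) · (1) · (-3) · (5) · (4) = 240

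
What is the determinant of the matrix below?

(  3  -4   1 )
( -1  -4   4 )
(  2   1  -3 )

11

Expand along row 1:
  + 3 · |-4 4; 1 -3| = 3·(12 − 4) = 24
  − (-4) · |-1 4; 2 -3| = −(-4)·(3 − 8) = -20
  + 1 · |-1 -4; 2 1| = 1·(-1 − (-8)) = 7
Sum: (24) + (-20) + (7) = 11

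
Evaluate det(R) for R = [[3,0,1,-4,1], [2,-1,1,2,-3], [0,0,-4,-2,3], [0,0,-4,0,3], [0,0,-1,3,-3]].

The determinant is -90.

R is block upper-triangular with a 2×2 block and a 3×3 block on the diagonal, so its determinant equals the product of the determinants of the diagonal blocks.
det of the 2×2 block = -3
det of the 3×3 block = 30
det = (-3)·(30) = -90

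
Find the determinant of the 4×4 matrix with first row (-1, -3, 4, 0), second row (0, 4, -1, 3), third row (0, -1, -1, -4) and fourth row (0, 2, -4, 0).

38

Expand along column 1 (it has 3 zeros):
  + (-1) · M_11   where M_11 = det([4 -1 3; -1 -1 -4; 2 -4 0]) = -38
det = (+1)·(-1)·(-38) = 38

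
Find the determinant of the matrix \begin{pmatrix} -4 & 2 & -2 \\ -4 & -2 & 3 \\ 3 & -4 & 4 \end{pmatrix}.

-10

Expand along column 1:
  + (-4) · |-2 3; -4 4| = (-4)·(-8 − (-12)) = -16
  − (-4) · |2 -2; -4 4| = −(-4)·(8 − 8) = 0
  + 3 · |2 -2; -2 3| = 3·(6 − 4) = 6
Sum: (-16) + (0) + (6) = -10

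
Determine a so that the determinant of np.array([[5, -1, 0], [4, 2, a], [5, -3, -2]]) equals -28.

0

Expanding along the row containing a, det(A) is linear in a: det(A) = (10)·a + (-28).
Set (10)·a + (-28) = -28  ⇒  (10)·a = 0  ⇒  a = 0.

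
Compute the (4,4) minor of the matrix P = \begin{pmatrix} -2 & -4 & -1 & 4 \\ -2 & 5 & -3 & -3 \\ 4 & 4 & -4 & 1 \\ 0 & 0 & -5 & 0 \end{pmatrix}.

124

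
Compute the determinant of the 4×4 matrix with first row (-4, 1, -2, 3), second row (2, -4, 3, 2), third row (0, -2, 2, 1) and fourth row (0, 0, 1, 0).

The determinant is 14.

Expand along row 4 (it has 3 zeros):
  − (1) · M_43   where M_43 = det([-4 1 3; 2 -4 2; 0 -2 1]) = -14
det = (-1)·(1)·(-14) = 14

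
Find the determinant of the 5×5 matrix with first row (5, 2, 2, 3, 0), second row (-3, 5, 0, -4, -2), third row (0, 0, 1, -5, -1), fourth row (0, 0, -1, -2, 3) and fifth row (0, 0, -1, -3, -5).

The matrix is block upper-triangular with a 2×2 block and a 3×3 block on the diagonal, so its determinant equals the product of the determinants of the diagonal blocks.
det of the 2×2 block = 31
det of the 3×3 block = 58
det = (31)·(58) = 1798

1798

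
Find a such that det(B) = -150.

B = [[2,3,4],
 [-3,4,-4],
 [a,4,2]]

Expanding along the column containing a, det(B) is linear in a: det(B) = (-28)·a + (18).
Set (-28)·a + (18) = -150  ⇒  (-28)·a = -168  ⇒  a = 6.

6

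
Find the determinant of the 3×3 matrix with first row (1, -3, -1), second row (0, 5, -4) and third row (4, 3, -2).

Expand along row 2:
  + 5 · |1 -1; 4 -2| = 5·(-2 − (-4)) = 10
  − (-4) · |1 -3; 4 3| = −(-4)·(3 − (-12)) = 60
Sum: (10) + (60) = 70

The determinant is 70.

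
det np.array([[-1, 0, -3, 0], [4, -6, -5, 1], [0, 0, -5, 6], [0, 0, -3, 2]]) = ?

48

The matrix is block upper-triangular with a 2×2 block and a 2×2 block on the diagonal, so its determinant equals the product of the determinants of the diagonal blocks.
det of the 2×2 block = 6
det of the 2×2 block = 8
det = (6)·(8) = 48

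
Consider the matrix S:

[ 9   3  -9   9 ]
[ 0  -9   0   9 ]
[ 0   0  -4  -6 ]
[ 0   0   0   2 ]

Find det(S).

det(S) = 648

S is upper triangular, so det(S) is the product of the diagonal entries:
det = (9) · (-9) · (-4) · (2) = 648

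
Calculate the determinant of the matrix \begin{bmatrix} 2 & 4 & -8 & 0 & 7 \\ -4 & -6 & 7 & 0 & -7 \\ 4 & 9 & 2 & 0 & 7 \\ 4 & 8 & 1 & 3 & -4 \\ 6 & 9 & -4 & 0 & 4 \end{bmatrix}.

-936

Expand along column 4 (it has 4 zeros):
  + (3) · M_44   where M_44 = det([2 4 -8 7; -4 -6 7 -7; 4 9 2 7; 6 9 -4 4]) = -312
det = (+1)·(3)·(-312) = -936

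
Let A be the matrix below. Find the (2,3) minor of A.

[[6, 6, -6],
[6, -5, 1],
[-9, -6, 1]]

18

Delete row 2 and column 3; the remaining 2×2 submatrix is [6 6; -9 -6].
Its determinant is 6·(-6) − 6·(-9) = 18.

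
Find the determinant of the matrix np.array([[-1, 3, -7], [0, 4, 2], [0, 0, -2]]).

The determinant is 8.

The matrix is upper triangular, so the determinant is the product of the diagonal entries:
det = (-1) · (4) · (-2) = 8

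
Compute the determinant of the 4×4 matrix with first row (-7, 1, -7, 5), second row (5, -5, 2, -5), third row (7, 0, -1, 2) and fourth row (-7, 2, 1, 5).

Expand along row 3 (it has 1 zero):
  + (7) · M_31   where M_31 = det([1 -7 5; -5 2 -5; 2 1 5]) = -135
  + (-1) · M_33   where M_33 = det([-7 1 5; 5 -5 -5; -7 2 5]) = -10
  − (2) · M_34   where M_34 = det([-7 1 -7; 5 -5 2; -7 2 1]) = 219
det = (+1)·(7)·(-135) + (+1)·(-1)·(-10) + (-1)·(2)·(219) = -1373

The determinant is -1373.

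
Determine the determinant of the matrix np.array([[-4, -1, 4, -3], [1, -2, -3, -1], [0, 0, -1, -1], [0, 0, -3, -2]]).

-9

The matrix is block upper-triangular with a 2×2 block and a 2×2 block on the diagonal, so its determinant equals the product of the determinants of the diagonal blocks.
det of the 2×2 block = 9
det of the 2×2 block = -1
det = (9)·(-1) = -9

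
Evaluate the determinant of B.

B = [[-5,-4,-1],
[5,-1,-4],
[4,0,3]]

Expand along column 2:
  − (-4) · |5 -4; 4 3| = −(-4)·(15 − (-16)) = 124
  + (-1) · |-5 -1; 4 3| = (-1)·(-15 − (-4)) = 11
Sum: (124) + (11) = 135

|B| = 135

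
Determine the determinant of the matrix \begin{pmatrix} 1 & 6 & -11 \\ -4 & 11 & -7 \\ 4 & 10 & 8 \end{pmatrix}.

Expand along column 1:
  + 1 · |11 -7; 10 8| = 1·(88 − (-70)) = 158
  − (-4) · |6 -11; 10 8| = −(-4)·(48 − (-110)) = 632
  + 4 · |6 -11; 11 -7| = 4·(-42 − (-121)) = 316
Sum: (158) + (632) + (316) = 1106

The determinant is 1106.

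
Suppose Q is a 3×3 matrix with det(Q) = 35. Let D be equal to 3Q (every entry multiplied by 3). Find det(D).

For a 3×3 matrix, det(3Q) = 3^3·det(Q) = 27·det(Q).
det(D) = (27)·(35) = 945

945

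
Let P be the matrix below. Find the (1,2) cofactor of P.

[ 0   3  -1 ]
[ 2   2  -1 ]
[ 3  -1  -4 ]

5

Delete row 1 and column 2; the remaining 2×2 submatrix is [2 -1; 3 -4].
Its determinant is 2·(-4) − (-1)·3 = -5.
The cofactor carries sign (−1)^(1+2) = −1, so C_{1,2} = −(-5) = 5.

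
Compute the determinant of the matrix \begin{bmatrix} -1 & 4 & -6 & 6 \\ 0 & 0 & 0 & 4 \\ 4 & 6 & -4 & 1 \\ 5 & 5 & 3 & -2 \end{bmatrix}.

Expand along row 2 (it has 3 zeros):
  + (4) · M_24   where M_24 = det([-1 4 -6; 4 6 -4; 5 5 3]) = -106
det = (+1)·(4)·(-106) = -424

-424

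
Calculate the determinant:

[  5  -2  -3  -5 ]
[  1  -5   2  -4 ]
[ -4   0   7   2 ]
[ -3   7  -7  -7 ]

Expand along row 3 (it has 1 zero):
  + (-4) · M_31   where M_31 = det([-2 -3 -5; -5 2 -4; 7 -7 -7]) = 168
  + (7) · M_33   where M_33 = det([5 -2 -5; 1 -5 -4; -3 7 -7]) = 317
  − (2) · M_34   where M_34 = det([5 -2 -3; 1 -5 2; -3 7 -7]) = 127
det = (+1)·(-4)·(168) + (+1)·(7)·(317) + (-1)·(2)·(127) = 1293

1293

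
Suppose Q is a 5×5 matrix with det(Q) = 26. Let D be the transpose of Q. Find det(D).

det(Qᵀ) = det(Q).
det(D) = (1)·(26) = 26

|D| = 26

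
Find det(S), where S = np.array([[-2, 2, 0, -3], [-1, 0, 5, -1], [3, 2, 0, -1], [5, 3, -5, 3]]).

Expand along column 3 (it has 2 zeros):
  − (5) · M_23   where M_23 = det([-2 2 -3; 3 2 -1; 5 3 3]) = -43
  − (-5) · M_43   where M_43 = det([-2 2 -3; -1 0 -1; 3 2 -1]) = -6
det = (-1)·(5)·(-43) + (-1)·(-5)·(-6) = 185

det(S) = 185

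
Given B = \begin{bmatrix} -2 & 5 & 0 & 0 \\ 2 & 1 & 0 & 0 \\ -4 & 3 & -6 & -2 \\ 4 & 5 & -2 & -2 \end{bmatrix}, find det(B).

-96

B is block lower-triangular with a 2×2 block and a 2×2 block on the diagonal, so its determinant equals the product of the determinants of the diagonal blocks.
det of the 2×2 block = -12
det of the 2×2 block = 8
det = (-12)·(8) = -96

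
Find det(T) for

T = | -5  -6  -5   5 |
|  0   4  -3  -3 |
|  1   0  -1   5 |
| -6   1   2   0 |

1452

Expand along row 2 (it has 1 zero):
  + (4) · M_22   where M_22 = det([-5 -5 5; 1 -1 5; -6 2 0]) = 180
  − (-3) · M_23   where M_23 = det([-5 -6 5; 1 0 5; -6 1 0]) = 210
  + (-3) · M_24   where M_24 = det([-5 -6 -5; 1 0 -1; -6 1 2]) = -34
det = (+1)·(4)·(180) + (-1)·(-3)·(210) + (+1)·(-3)·(-34) = 1452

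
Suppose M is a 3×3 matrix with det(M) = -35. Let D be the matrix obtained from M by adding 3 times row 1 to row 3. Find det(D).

Adding a multiple of one row to another leaves the determinant unchanged.
det(D) = (1)·(-35) = -35

The determinant is -35.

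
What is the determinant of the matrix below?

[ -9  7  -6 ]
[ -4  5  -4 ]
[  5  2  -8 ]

Expand along row 1:
  + (-9) · |5 -4; 2 -8| = (-9)·(-40 − (-8)) = 288
  − 7 · |-4 -4; 5 -8| = −7·(32 − (-20)) = -364
  + (-6) · |-4 5; 5 2| = (-6)·(-8 − 25) = 198
Sum: (288) + (-364) + (198) = 122

122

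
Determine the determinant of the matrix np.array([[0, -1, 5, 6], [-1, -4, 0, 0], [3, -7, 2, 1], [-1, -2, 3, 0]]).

The determinant is -353.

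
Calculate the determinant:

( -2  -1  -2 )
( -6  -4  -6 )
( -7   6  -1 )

Expand along column 1:
  + (-2) · |-4 -6; 6 -1| = (-2)·(4 − (-36)) = -80
  − (-6) · |-1 -2; 6 -1| = −(-6)·(1 − (-12)) = 78
  + (-7) · |-1 -2; -4 -6| = (-7)·(6 − 8) = 14
Sum: (-80) + (78) + (14) = 12

12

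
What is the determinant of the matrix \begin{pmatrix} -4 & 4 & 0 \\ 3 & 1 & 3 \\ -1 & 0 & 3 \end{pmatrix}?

Expand along column 2:
  − 4 · |3 3; -1 3| = −4·(9 − (-3)) = -48
  + 1 · |-4 0; -1 3| = 1·(-12 − 0) = -12
Sum: (-48) + (-12) = -60

-60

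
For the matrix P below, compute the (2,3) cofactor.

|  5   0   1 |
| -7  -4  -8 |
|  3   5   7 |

The cofactor is -25.

Delete row 2 and column 3; the remaining 2×2 submatrix is [5 0; 3 5].
Its determinant is 5·5 − 0·3 = 25.
The cofactor carries sign (−1)^(2+3) = −1, so C_{2,3} = −(25) = -25.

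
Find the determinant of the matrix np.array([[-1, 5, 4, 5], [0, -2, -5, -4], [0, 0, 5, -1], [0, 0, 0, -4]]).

The matrix is upper triangular, so the determinant is the product of the diagonal entries:
det = (-1) · (-2) · (5) · (-4) = -40

The determinant is -40.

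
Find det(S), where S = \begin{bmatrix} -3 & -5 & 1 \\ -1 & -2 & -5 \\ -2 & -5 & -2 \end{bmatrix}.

Expand along row 1:
  + (-3) · |-2 -5; -5 -2| = (-3)·(4 − 25) = 63
  − (-5) · |-1 -5; -2 -2| = −(-5)·(2 − 10) = -40
  + 1 · |-1 -2; -2 -5| = 1·(5 − 4) = 1
Sum: (63) + (-40) + (1) = 24

24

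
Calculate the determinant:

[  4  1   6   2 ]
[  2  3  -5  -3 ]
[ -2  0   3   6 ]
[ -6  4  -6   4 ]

Expand along row 3 (it has 1 zero):
  + (-2) · M_31   where M_31 = det([1 6 2; 3 -5 -3; 4 -6 4]) = -178
  + (3) · M_33   where M_33 = det([4 1 2; 2 3 -3; -6 4 4]) = 158
  − (6) · M_34   where M_34 = det([4 1 6; 2 3 -5; -6 4 -6]) = 206
det = (+1)·(-2)·(-178) + (+1)·(3)·(158) + (-1)·(6)·(206) = -406

-406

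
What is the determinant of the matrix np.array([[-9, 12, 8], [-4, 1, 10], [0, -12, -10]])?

The determinant is -1086.

Expand along column 1:
  + (-9) · |1 10; -12 -10| = (-9)·(-10 − (-120)) = -990
  − (-4) · |12 8; -12 -10| = −(-4)·(-120 − (-96)) = -96
Sum: (-990) + (-96) = -1086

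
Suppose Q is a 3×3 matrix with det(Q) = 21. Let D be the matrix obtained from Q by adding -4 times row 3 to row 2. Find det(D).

Adding a multiple of one row to another leaves the determinant unchanged.
det(D) = (1)·(21) = 21

The determinant is 21.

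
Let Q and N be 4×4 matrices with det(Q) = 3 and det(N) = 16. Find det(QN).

det(QN) = det(Q)·det(N) = (3)·(16) = 48

|QN| = 48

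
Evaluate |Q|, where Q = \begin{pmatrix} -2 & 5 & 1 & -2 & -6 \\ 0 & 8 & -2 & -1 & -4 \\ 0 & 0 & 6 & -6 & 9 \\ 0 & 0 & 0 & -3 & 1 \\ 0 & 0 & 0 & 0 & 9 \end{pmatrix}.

2592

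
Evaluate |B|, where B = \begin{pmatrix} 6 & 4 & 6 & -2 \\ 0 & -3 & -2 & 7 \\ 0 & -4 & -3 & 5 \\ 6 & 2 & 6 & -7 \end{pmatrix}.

The determinant is -162.

Expand along column 1 (it has 2 zeros):
  + (6) · M_11   where M_11 = det([-3 -2 7; -4 -3 5; 2 6 -7]) = -63
  − (6) · M_41   where M_41 = det([4 6 -2; -3 -2 7; -4 -3 5]) = -36
det = (+1)·(6)·(-63) + (-1)·(6)·(-36) = -162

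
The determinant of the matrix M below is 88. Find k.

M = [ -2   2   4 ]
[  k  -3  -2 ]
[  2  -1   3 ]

-5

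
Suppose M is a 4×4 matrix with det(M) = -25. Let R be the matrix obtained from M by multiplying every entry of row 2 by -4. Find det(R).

|R| = 100

Scaling one row by -4 multiplies the determinant by -4.
det(R) = (-4)·(-25) = 100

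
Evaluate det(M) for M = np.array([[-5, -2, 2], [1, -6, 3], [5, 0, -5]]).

Expand along row 3:
  + 5 · |-2 2; -6 3| = 5·(-6 − (-12)) = 30
  + (-5) · |-5 -2; 1 -6| = (-5)·(30 − (-2)) = -160
Sum: (30) + (-160) = -130

The determinant is -130.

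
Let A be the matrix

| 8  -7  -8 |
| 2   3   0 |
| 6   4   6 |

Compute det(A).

Expand along column 3:
  + (-8) · |2 3; 6 4| = (-8)·(8 − 18) = 80
  + 6 · |8 -7; 2 3| = 6·(24 − (-14)) = 228
Sum: (80) + (228) = 308

det(A) = 308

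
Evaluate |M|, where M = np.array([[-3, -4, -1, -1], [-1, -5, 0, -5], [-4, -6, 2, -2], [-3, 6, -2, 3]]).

-314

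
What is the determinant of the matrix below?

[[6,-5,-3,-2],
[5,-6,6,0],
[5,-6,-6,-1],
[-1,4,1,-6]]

-623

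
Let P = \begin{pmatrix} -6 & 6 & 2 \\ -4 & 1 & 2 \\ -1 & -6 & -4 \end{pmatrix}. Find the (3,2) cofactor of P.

4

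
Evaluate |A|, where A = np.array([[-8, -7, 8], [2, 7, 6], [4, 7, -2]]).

|A| = 140

Expand along column 1:
  + (-8) · |7 6; 7 -2| = (-8)·(-14 − 42) = 448
  − 2 · |-7 8; 7 -2| = −2·(14 − 56) = 84
  + 4 · |-7 8; 7 6| = 4·(-42 − 56) = -392
Sum: (448) + (84) + (-392) = 140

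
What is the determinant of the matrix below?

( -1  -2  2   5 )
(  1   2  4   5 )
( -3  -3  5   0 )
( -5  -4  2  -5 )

180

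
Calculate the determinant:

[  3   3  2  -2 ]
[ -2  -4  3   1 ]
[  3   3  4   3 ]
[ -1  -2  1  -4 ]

Expand along row 1:
  + (3) · M_11   where M_11 = det([-4 3 1; 3 4 3; -2 1 -4]) = 105
  − (3) · M_12   where M_12 = det([-2 3 1; 3 4 3; -1 1 -4]) = 72
  + (2) · M_13   where M_13 = det([-2 -4 1; 3 3 3; -1 -2 -4]) = -27
  − (-2) · M_14   where M_14 = det([-2 -4 3; 3 3 4; -1 -2 1]) = -3
det = (+1)·(3)·(105) + (-1)·(3)·(72) + (+1)·(2)·(-27) + (-1)·(-2)·(-3) = 39

39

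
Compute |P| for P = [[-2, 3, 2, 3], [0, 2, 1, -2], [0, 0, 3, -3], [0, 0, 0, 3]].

P is upper triangular, so det(P) is the product of the diagonal entries:
det = (-2) · (2) · (3) · (3) = -36

|P| = -36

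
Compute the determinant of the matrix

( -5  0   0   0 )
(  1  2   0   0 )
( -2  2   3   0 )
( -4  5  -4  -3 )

90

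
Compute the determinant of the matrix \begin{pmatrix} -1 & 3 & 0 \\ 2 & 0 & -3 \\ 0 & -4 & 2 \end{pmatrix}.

Expand along row 1:
  + (-1) · |0 -3; -4 2| = (-1)·(0 − 12) = 12
  − 3 · |2 -3; 0 2| = −3·(4 − 0) = -12
Sum: (12) + (-12) = 0

0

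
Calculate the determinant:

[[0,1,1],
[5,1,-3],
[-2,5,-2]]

43

Expand along column 1:
  − 5 · |1 1; 5 -2| = −5·(-2 − 5) = 35
  + (-2) · |1 1; 1 -3| = (-2)·(-3 − 1) = 8
Sum: (35) + (8) = 43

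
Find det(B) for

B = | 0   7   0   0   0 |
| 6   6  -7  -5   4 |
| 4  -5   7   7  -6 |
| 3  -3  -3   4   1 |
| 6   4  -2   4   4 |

Expand along row 1 (it has 4 zeros):
  − (7) · M_12   where M_12 = det([6 -7 -5 4; 4 7 7 -6; 3 -3 4 1; 6 -2 4 4]) = 1776
det = (-1)·(7)·(1776) = -12432

|B| = -12432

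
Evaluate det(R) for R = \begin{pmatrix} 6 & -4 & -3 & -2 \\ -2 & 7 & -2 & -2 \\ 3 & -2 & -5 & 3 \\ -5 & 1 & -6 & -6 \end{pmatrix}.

|R| = 2367

Expand along row 1:
  + (6) · M_11   where M_11 = det([7 -2 -2; -2 -5 3; 1 -6 -6]) = 320
  − (-4) · M_12   where M_12 = det([-2 -2 -2; 3 -5 3; -5 -6 -6]) = -16
  + (-3) · M_13   where M_13 = det([-2 7 -2; 3 -2 3; -5 1 -6]) = 17
  − (-2) · M_14   where M_14 = det([-2 7 -2; 3 -2 -5; -5 1 -6]) = 281
det = (+1)·(6)·(320) + (-1)·(-4)·(-16) + (+1)·(-3)·(17) + (-1)·(-2)·(281) = 2367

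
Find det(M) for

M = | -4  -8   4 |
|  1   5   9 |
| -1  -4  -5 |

|M| = -8

Expand along row 1:
  + (-4) · |5 9; -4 -5| = (-4)·(-25 − (-36)) = -44
  − (-8) · |1 9; -1 -5| = −(-8)·(-5 − (-9)) = 32
  + 4 · |1 5; -1 -4| = 4·(-4 − (-5)) = 4
Sum: (-44) + (32) + (4) = -8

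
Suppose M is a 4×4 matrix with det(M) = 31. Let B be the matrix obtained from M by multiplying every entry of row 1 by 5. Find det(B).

155

Scaling one row by 5 multiplies the determinant by 5.
det(B) = (5)·(31) = 155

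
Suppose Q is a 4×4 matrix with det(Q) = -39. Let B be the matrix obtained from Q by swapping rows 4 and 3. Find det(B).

Swapping two rows multiplies the determinant by −1.
det(B) = (-1)·(-39) = 39

The determinant is 39.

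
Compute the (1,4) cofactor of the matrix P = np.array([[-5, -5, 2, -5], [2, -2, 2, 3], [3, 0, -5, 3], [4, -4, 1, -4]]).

Delete row 1 and column 4; the remaining 3×3 submatrix is [2 -2 2; 3 0 -5; 4 -4 1].
Its determinant is -18.
The cofactor carries sign (−1)^(1+4) = −1, so C_{1,4} = −(-18) = 18.

The cofactor is 18.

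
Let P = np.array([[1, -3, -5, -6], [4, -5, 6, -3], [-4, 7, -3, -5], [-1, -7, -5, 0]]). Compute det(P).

1916

Expand along row 4 (it has 1 zero):
  − (-1) · M_41   where M_41 = det([-3 -5 -6; -5 6 -3; 7 -3 -5]) = 509
  + (-7) · M_42   where M_42 = det([1 -5 -6; 4 6 -3; -4 -3 -5]) = -271
  − (-5) · M_43   where M_43 = det([1 -3 -6; 4 -5 -3; -4 7 -5]) = -98
det = (-1)·(-1)·(509) + (+1)·(-7)·(-271) + (-1)·(-5)·(-98) = 1916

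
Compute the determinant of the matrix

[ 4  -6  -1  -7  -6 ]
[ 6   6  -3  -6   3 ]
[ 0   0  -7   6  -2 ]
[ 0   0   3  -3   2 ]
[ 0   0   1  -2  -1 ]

-780

The matrix is block upper-triangular with a 2×2 block and a 3×3 block on the diagonal, so its determinant equals the product of the determinants of the diagonal blocks.
det of the 2×2 block = 60
det of the 3×3 block = -13
det = (60)·(-13) = -780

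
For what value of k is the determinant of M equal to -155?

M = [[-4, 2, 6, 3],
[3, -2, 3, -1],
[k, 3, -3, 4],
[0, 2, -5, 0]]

k = 0

Expanding along the column containing k, det(M) is linear in k: det(M) = (-10)·k + (-155).
Set (-10)·k + (-155) = -155  ⇒  (-10)·k = 0  ⇒  k = 0.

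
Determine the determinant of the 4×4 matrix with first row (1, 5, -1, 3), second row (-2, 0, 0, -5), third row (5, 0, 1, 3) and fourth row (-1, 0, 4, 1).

415

Expand along column 2 (it has 3 zeros):
  − (5) · M_12   where M_12 = det([-2 0 -5; 5 1 3; -1 4 1]) = -83
det = (-1)·(5)·(-83) = 415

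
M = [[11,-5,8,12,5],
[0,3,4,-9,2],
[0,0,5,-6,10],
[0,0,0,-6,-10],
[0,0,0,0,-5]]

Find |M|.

det(M) = 4950

M is upper triangular, so det(M) is the product of the diagonal entries:
det = (11) · (3) · (5) · (-6) · (-5) = 4950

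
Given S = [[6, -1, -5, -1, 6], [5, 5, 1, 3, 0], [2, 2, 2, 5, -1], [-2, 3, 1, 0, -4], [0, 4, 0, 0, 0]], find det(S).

Expand along row 5 (it has 4 zeros):
  − (4) · M_52   where M_52 = det([6 -5 -1 6; 5 1 3 0; 2 2 5 -1; -2 1 0 -4]) = -217
det = (-1)·(4)·(-217) = 868

868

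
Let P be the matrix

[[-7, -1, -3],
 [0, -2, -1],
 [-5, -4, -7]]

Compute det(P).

-45

Expand along column 1:
  + (-7) · |-2 -1; -4 -7| = (-7)·(14 − 4) = -70
  + (-5) · |-1 -3; -2 -1| = (-5)·(1 − 6) = 25
Sum: (-70) + (25) = -45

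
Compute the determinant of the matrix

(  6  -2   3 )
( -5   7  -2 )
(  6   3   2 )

-47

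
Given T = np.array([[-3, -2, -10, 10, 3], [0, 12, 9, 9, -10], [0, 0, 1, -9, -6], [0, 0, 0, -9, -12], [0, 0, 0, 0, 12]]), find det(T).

T is upper triangular, so det(T) is the product of the diagonal entries:
det = (-3) · (12) · (1) · (-9) · (12) = 3888

3888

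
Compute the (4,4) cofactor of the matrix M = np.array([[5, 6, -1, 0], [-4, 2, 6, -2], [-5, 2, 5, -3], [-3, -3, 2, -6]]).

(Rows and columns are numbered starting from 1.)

-72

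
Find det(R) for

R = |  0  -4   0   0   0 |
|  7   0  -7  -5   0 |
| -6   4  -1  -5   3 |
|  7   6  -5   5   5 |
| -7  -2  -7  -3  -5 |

Expand along row 1 (it has 4 zeros):
  − (-4) · M_12   where M_12 = det([7 -7 -5 0; -6 -1 -5 3; 7 -5 5 5; -7 -7 -3 -5]) = 6994
det = (-1)·(-4)·(6994) = 27976

27976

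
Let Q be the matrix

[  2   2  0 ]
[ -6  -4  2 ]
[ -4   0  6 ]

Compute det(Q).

Expand along row 1:
  + 2 · |-4 2; 0 6| = 2·(-24 − 0) = -48
  − 2 · |-6 2; -4 6| = −2·(-36 − (-8)) = 56
Sum: (-48) + (56) = 8

|Q| = 8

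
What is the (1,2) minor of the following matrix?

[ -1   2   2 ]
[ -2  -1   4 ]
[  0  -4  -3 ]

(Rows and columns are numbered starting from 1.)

6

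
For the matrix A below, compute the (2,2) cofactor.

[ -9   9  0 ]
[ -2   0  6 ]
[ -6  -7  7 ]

Delete row 2 and column 2; the remaining 2×2 submatrix is [-9 0; -6 7].
Its determinant is (-9)·7 − 0·(-6) = -63.
The cofactor carries sign (−1)^(2+2) = +1, so C_{2,2} = +(-63) = -63.

The cofactor is -63.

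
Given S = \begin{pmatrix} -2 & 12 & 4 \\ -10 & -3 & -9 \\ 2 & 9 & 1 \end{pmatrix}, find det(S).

Expand along row 1:
  + (-2) · |-3 -9; 9 1| = (-2)·(-3 − (-81)) = -156
  − 12 · |-10 -9; 2 1| = −12·(-10 − (-18)) = -96
  + 4 · |-10 -3; 2 9| = 4·(-90 − (-6)) = -336
Sum: (-156) + (-96) + (-336) = -588

The determinant is -588.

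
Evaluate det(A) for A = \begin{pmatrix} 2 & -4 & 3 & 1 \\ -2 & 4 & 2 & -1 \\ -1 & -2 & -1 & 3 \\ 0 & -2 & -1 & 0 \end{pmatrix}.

-70

Expand along row 4 (it has 2 zeros):
  + (-2) · M_42   where M_42 = det([2 3 1; -2 2 -1; -1 -1 3]) = 35
  − (-1) · M_43   where M_43 = det([2 -4 1; -2 4 -1; -1 -2 3]) = 0
det = (+1)·(-2)·(35) + (-1)·(-1)·(0) = -70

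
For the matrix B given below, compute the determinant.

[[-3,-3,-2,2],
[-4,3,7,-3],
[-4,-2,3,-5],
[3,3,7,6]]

-1123

Expand along row 1:
  + (-3) · M_11   where M_11 = det([3 7 -3; -2 3 -5; 3 7 6]) = 207
  − (-3) · M_12   where M_12 = det([-4 7 -3; -4 3 -5; 3 7 6]) = -38
  + (-2) · M_13   where M_13 = det([-4 3 -3; -4 -2 -5; 3 3 6]) = 33
  − (2) · M_14   where M_14 = det([-4 3 7; -4 -2 3; 3 3 7]) = 161
det = (+1)·(-3)·(207) + (-1)·(-3)·(-38) + (+1)·(-2)·(33) + (-1)·(2)·(161) = -1123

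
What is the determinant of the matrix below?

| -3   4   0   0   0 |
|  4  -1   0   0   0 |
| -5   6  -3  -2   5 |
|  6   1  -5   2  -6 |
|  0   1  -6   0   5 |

The determinant is 1196.

The matrix is block lower-triangular with a 2×2 block and a 3×3 block on the diagonal, so its determinant equals the product of the determinants of the diagonal blocks.
det of the 2×2 block = -13
det of the 3×3 block = -92
det = (-13)·(-92) = 1196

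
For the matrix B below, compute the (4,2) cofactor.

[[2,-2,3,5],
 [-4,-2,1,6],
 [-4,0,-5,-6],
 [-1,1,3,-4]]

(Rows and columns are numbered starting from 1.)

The cofactor is 24.

Delete row 4 and column 2; the remaining 3×3 submatrix is [2 3 5; -4 1 6; -4 -5 -6].
Its determinant is 24.
The cofactor carries sign (−1)^(4+2) = +1, so C_{4,2} = +(24) = 24.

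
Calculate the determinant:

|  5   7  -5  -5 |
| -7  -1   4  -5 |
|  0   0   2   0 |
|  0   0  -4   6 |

The determinant is 528.

The matrix is block upper-triangular with a 2×2 block and a 2×2 block on the diagonal, so its determinant equals the product of the determinants of the diagonal blocks.
det of the 2×2 block = 44
det of the 2×2 block = 12
det = (44)·(12) = 528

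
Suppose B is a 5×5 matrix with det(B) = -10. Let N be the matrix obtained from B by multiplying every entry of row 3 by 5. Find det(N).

Scaling one row by 5 multiplies the determinant by 5.
det(N) = (5)·(-10) = -50

The determinant is -50.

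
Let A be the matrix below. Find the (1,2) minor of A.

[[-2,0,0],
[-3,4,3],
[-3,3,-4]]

The minor is 21.

Delete row 1 and column 2; the remaining 2×2 submatrix is [-3 3; -3 -4].
Its determinant is (-3)·(-4) − 3·(-3) = 21.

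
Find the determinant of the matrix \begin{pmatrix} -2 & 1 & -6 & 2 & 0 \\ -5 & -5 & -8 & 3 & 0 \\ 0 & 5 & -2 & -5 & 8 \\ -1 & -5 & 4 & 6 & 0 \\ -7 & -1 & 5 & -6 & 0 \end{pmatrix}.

Expand along column 5 (it has 4 zeros):
  + (8) · M_35   where M_35 = det([-2 1 -6 2; -5 -5 -8 3; -1 -5 4 6; -7 -1 5 -6]) = -2445
det = (+1)·(8)·(-2445) = -19560

-19560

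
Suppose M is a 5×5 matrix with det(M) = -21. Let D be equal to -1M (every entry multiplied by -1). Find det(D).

|D| = 21

For a 5×5 matrix, det(-1M) = (-1)^5·det(M) = -1·det(M).
det(D) = (-1)·(-21) = 21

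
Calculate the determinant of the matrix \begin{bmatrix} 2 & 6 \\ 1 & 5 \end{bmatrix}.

det = 2·5 − 6·1 = 10 − 6 = 4

4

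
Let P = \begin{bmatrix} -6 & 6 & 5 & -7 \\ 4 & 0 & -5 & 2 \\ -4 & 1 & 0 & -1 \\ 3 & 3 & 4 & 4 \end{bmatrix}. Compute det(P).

Expand along row 2 (it has 1 zero):
  − (4) · M_21   where M_21 = det([6 5 -7; 1 0 -1; 3 4 4]) = -39
  − (-5) · M_23   where M_23 = det([-6 6 -7; -4 1 -1; 3 3 4]) = 141
  + (2) · M_24   where M_24 = det([-6 6 5; -4 1 0; 3 3 4]) = -3
det = (-1)·(4)·(-39) + (-1)·(-5)·(141) + (+1)·(2)·(-3) = 855

|P| = 855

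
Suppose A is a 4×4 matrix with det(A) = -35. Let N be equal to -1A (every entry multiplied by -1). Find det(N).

-35

For a 4×4 matrix, det(-1A) = (-1)^4·det(A) = 1·det(A).
det(N) = (1)·(-35) = -35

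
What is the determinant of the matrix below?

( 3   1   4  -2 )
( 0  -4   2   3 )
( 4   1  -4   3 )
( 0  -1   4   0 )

142

Expand along row 4 (it has 2 zeros):
  + (-1) · M_42   where M_42 = det([3 4 -2; 0 2 3; 4 -4 3]) = 118
  − (4) · M_43   where M_43 = det([3 1 -2; 0 -4 3; 4 1 3]) = -65
det = (+1)·(-1)·(118) + (-1)·(4)·(-65) = 142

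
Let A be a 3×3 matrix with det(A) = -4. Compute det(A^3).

The determinant is -64.

det(A^3) = (det A)^3 = (-4)^3 = -64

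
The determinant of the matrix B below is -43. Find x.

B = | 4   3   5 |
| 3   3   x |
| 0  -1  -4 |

Expanding along the row containing x, det(B) is linear in x: det(B) = (4)·x + (-27).
Set (4)·x + (-27) = -43  ⇒  (4)·x = -16  ⇒  x = -4.

x = -4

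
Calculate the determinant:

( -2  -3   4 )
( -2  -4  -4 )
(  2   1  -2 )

Expand along column 1:
  + (-2) · |-4 -4; 1 -2| = (-2)·(8 − (-4)) = -24
  − (-2) · |-3 4; 1 -2| = −(-2)·(6 − 4) = 4
  + 2 · |-3 4; -4 -4| = 2·(12 − (-16)) = 56
Sum: (-24) + (4) + (56) = 36

36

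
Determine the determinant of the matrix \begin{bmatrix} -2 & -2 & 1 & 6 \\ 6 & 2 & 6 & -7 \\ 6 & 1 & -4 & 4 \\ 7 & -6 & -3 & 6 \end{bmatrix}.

Expand along row 1:
  + (-2) · M_11   where M_11 = det([2 6 -7; 1 -4 4; -6 -3 6]) = -15
  − (-2) · M_12   where M_12 = det([6 6 -7; 6 -4 4; 7 -3 6]) = -190
  + (1) · M_13   where M_13 = det([6 2 -7; 6 1 4; 7 -6 6]) = 465
  − (6) · M_14   where M_14 = det([6 2 6; 6 1 -4; 7 -6 -3]) = -440
det = (+1)·(-2)·(-15) + (-1)·(-2)·(-190) + (+1)·(1)·(465) + (-1)·(6)·(-440) = 2755

2755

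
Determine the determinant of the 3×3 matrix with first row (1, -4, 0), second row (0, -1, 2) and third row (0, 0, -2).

The matrix is upper triangular, so the determinant is the product of the diagonal entries:
det = (1) · (-1) · (-2) = 2

2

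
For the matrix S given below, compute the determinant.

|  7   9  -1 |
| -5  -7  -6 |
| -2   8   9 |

Expand along row 1:
  + 7 · |-7 -6; 8 9| = 7·(-63 − (-48)) = -105
  − 9 · |-5 -6; -2 9| = −9·(-45 − 12) = 513
  + (-1) · |-5 -7; -2 8| = (-1)·(-40 − 14) = 54
Sum: (-105) + (513) + (54) = 462

462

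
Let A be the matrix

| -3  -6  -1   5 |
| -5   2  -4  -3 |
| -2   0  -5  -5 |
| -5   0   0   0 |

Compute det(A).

Expand along row 4 (it has 3 zeros):
  − (-5) · M_41   where M_41 = det([-6 -1 5; 2 -4 -3; 0 -5 -5]) = -90
det = (-1)·(-5)·(-90) = -450

-450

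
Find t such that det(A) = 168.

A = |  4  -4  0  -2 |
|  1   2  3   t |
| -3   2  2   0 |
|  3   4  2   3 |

Expanding along the row containing t, det(A) is linear in t: det(A) = (-64)·t + (40).
Set (-64)·t + (40) = 168  ⇒  (-64)·t = 128  ⇒  t = -2.

t = -2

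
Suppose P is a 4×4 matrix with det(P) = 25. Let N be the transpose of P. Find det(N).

det(Pᵀ) = det(P).
det(N) = (1)·(25) = 25

det(N) = 25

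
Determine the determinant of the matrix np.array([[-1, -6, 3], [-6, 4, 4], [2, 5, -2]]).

Expand along column 1:
  + (-1) · |4 4; 5 -2| = (-1)·(-8 − 20) = 28
  − (-6) · |-6 3; 5 -2| = −(-6)·(12 − 15) = -18
  + 2 · |-6 3; 4 4| = 2·(-24 − 12) = -72
Sum: (28) + (-18) + (-72) = -62

The determinant is -62.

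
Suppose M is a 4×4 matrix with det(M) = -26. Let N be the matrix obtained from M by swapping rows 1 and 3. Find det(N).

|N| = 26

Swapping two rows multiplies the determinant by −1.
det(N) = (-1)·(-26) = 26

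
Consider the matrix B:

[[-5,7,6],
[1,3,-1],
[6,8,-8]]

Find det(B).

Expand along column 1:
  + (-5) · |3 -1; 8 -8| = (-5)·(-24 − (-8)) = 80
  − 1 · |7 6; 8 -8| = −1·(-56 − 48) = 104
  + 6 · |7 6; 3 -1| = 6·(-7 − 18) = -150
Sum: (80) + (104) + (-150) = 34

|B| = 34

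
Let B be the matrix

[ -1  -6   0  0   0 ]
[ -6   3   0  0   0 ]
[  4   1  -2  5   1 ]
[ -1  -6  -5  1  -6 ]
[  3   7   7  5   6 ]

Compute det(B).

B is block lower-triangular with a 2×2 block and a 3×3 block on the diagonal, so its determinant equals the product of the determinants of the diagonal blocks.
det of the 2×2 block = -39
det of the 3×3 block = -164
det = (-39)·(-164) = 6396

The determinant is 6396.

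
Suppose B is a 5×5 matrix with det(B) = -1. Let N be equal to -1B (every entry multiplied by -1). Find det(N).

For a 5×5 matrix, det(-1B) = (-1)^5·det(B) = -1·det(B).
det(N) = (-1)·(-1) = 1

det(N) = 1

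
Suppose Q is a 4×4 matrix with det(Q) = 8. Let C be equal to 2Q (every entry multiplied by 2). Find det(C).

For a 4×4 matrix, det(2Q) = 2^4·det(Q) = 16·det(Q).
det(C) = (16)·(8) = 128

128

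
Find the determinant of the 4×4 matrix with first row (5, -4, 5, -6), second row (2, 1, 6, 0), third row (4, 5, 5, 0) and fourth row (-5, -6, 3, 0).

The determinant is 354.

Expand along column 4 (it has 3 zeros):
  − (-6) · M_14   where M_14 = det([2 1 6; 4 5 5; -5 -6 3]) = 59
det = (-1)·(-6)·(59) = 354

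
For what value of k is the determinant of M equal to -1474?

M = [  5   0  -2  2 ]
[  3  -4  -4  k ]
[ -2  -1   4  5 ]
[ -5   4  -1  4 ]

8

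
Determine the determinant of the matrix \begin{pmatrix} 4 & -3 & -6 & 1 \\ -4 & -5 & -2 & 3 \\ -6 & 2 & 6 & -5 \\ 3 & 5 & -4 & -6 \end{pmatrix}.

Expand along row 1:
  + (4) · M_11   where M_11 = det([-5 -2 3; 2 6 -5; 5 -4 -6]) = 192
  − (-3) · M_12   where M_12 = det([-4 -2 3; -6 6 -5; 3 -4 -6]) = 344
  + (-6) · M_13   where M_13 = det([-4 -5 3; -6 2 -5; 3 5 -6]) = 95
  − (1) · M_14   where M_14 = det([-4 -5 -2; -6 2 6; 3 5 -4]) = 254
det = (+1)·(4)·(192) + (-1)·(-3)·(344) + (+1)·(-6)·(95) + (-1)·(1)·(254) = 976

The determinant is 976.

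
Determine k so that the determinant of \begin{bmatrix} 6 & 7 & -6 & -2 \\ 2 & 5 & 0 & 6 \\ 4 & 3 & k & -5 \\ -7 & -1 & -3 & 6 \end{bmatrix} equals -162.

k = -4

Expanding along the column containing k, det(M) is linear in k: det(M) = (-228)·k + (-1074).
Set (-228)·k + (-1074) = -162  ⇒  (-228)·k = 912  ⇒  k = -4.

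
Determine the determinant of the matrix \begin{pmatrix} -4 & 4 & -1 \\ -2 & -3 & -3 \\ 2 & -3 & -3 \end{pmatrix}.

Expand along column 1:
  + (-4) · |-3 -3; -3 -3| = (-4)·(9 − 9) = 0
  − (-2) · |4 -1; -3 -3| = −(-2)·(-12 − 3) = -30
  + 2 · |4 -1; -3 -3| = 2·(-12 − 3) = -30
Sum: (0) + (-30) + (-30) = -60

-60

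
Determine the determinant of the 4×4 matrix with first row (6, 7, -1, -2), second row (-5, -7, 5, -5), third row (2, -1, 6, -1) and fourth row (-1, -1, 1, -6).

Expand along row 1:
  + (6) · M_11   where M_11 = det([-7 5 -5; -1 6 -1; -1 1 -6]) = 195
  − (7) · M_12   where M_12 = det([-5 5 -5; 2 6 -1; -1 1 -6]) = 200
  + (-1) · M_13   where M_13 = det([-5 -7 -5; 2 -1 -1; -1 -1 -6]) = -101
  − (-2) · M_14   where M_14 = det([-5 -7 5; 2 -1 6; -1 -1 1]) = 16
det = (+1)·(6)·(195) + (-1)·(7)·(200) + (+1)·(-1)·(-101) + (-1)·(-2)·(16) = -97

-97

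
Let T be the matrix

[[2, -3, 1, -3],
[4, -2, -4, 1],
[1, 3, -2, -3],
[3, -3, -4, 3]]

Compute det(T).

-78

Expand along row 1:
  + (2) · M_11   where M_11 = det([-2 -4 1; 3 -2 -3; -3 -4 3]) = 18
  − (-3) · M_12   where M_12 = det([4 -4 1; 1 -2 -3; 3 -4 3]) = -22
  + (1) · M_13   where M_13 = det([4 -2 1; 1 3 -3; 3 -3 3]) = 12
  − (-3) · M_14   where M_14 = det([4 -2 -4; 1 3 -2; 3 -3 -4]) = -20
det = (+1)·(2)·(18) + (-1)·(-3)·(-22) + (+1)·(1)·(12) + (-1)·(-3)·(-20) = -78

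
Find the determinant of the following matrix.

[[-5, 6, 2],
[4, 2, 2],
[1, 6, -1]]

Expand along row 1:
  + (-5) · |2 2; 6 -1| = (-5)·(-2 − 12) = 70
  − 6 · |4 2; 1 -1| = −6·(-4 − 2) = 36
  + 2 · |4 2; 1 6| = 2·(24 − 2) = 44
Sum: (70) + (36) + (44) = 150

The determinant is 150.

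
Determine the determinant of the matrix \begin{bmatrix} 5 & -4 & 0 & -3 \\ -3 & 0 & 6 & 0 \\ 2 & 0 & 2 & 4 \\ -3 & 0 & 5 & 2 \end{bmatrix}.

-192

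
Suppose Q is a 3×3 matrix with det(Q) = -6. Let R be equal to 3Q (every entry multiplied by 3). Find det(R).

-162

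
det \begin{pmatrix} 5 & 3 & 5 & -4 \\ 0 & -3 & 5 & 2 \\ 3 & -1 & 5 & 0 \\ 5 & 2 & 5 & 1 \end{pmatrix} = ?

Expand along row 2 (it has 1 zero):
  + (-3) · M_22   where M_22 = det([5 5 -4; 3 5 0; 5 5 1]) = 50
  − (5) · M_23   where M_23 = det([5 3 -4; 3 -1 0; 5 2 1]) = -58
  + (2) · M_24   where M_24 = det([5 3 5; 3 -1 5; 5 2 5]) = 10
det = (+1)·(-3)·(50) + (-1)·(5)·(-58) + (+1)·(2)·(10) = 160

160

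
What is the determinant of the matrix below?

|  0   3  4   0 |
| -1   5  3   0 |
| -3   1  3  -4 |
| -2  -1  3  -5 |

-50

Expand along row 1 (it has 2 zeros):
  − (3) · M_12   where M_12 = det([-1 3 0; -3 3 -4; -2 3 -5]) = -18
  + (4) · M_13   where M_13 = det([-1 5 0; -3 1 -4; -2 -1 -5]) = -26
det = (-1)·(3)·(-18) + (+1)·(4)·(-26) = -50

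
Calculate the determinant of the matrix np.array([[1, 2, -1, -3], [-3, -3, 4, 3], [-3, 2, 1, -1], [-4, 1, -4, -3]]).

Expand along row 1:
  + (1) · M_11   where M_11 = det([-3 4 3; 2 1 -1; 1 -4 -3]) = 14
  − (2) · M_12   where M_12 = det([-3 4 3; -3 1 -1; -4 -4 -3]) = 49
  + (-1) · M_13   where M_13 = det([-3 -3 3; -3 2 -1; -4 1 -3]) = 45
  − (-3) · M_14   where M_14 = det([-3 -3 4; -3 2 1; -4 1 -4]) = 95
det = (+1)·(1)·(14) + (-1)·(2)·(49) + (+1)·(-1)·(45) + (-1)·(-3)·(95) = 156

156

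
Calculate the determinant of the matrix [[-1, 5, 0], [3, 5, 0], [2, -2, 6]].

Expand along column 3:
  + 6 · |-1 5; 3 5| = 6·(-5 − 15) = -120

The determinant is -120.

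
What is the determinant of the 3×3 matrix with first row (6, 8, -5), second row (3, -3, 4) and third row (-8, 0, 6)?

Expand along row 3:
  + (-8) · |8 -5; -3 4| = (-8)·(32 − 15) = -136
  + 6 · |6 8; 3 -3| = 6·(-18 − 24) = -252
Sum: (-136) + (-252) = -388

The determinant is -388.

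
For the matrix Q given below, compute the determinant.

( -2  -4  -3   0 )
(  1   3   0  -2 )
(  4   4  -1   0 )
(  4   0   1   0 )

-144

Expand along column 4 (it has 3 zeros):
  + (-2) · M_24   where M_24 = det([-2 -4 -3; 4 4 -1; 4 0 1]) = 72
det = (+1)·(-2)·(72) = -144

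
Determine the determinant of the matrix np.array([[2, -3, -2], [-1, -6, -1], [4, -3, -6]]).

42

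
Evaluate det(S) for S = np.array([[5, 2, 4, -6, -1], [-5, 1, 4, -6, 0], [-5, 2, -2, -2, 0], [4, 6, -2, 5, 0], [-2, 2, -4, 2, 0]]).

Expand along column 5 (it has 4 zeros):
  + (-1) · M_15   where M_15 = det([-5 1 4 -6; -5 2 -2 -2; 4 6 -2 5; -2 2 -4 2]) = -120
det = (+1)·(-1)·(-120) = 120

120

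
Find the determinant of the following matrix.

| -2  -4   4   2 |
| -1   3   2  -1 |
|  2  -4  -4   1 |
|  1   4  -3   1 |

2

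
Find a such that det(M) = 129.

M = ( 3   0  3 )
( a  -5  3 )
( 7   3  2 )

Expanding along the row containing a, det(M) is linear in a: det(M) = (9)·a + (48).
Set (9)·a + (48) = 129  ⇒  (9)·a = 81  ⇒  a = 9.

a = 9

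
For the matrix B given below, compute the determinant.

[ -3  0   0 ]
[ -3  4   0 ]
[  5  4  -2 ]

The determinant is 24.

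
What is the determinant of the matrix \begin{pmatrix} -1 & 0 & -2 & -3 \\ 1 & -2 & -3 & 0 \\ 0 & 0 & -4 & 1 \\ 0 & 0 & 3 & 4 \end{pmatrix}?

The matrix is block upper-triangular with a 2×2 block and a 2×2 block on the diagonal, so its determinant equals the product of the determinants of the diagonal blocks.
det of the 2×2 block = 2
det of the 2×2 block = -19
det = (2)·(-19) = -38

-38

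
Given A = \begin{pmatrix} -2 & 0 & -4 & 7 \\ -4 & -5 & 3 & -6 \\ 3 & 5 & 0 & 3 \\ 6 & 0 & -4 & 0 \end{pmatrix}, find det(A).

Expand along row 4 (it has 2 zeros):
  − (6) · M_41   where M_41 = det([0 -4 7; -5 3 -6; 5 0 3]) = -45
  − (-4) · M_43   where M_43 = det([-2 0 7; -4 -5 -6; 3 5 3]) = -65
det = (-1)·(6)·(-45) + (-1)·(-4)·(-65) = 10

The determinant is 10.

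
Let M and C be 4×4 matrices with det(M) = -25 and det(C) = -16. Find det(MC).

400

det(MC) = det(M)·det(C) = (-25)·(-16) = 400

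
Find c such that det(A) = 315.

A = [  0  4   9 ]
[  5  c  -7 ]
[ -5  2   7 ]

5

Expanding along the row containing c, det(A) is linear in c: det(A) = (45)·c + (90).
Set (45)·c + (90) = 315  ⇒  (45)·c = 225  ⇒  c = 5.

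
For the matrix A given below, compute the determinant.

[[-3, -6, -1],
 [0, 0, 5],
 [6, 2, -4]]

det(A) = -150

Expand along row 2:
  − 5 · |-3 -6; 6 2| = −5·(-6 − (-36)) = -150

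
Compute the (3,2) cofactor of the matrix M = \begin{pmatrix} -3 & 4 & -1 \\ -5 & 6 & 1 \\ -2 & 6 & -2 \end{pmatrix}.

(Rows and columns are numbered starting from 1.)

Delete row 3 and column 2; the remaining 2×2 submatrix is [-3 -1; -5 1].
Its determinant is (-3)·1 − (-1)·(-5) = -8.
The cofactor carries sign (−1)^(3+2) = −1, so C_{3,2} = −(-8) = 8.

The cofactor is 8.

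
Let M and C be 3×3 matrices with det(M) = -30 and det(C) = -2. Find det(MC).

det(MC) = det(M)·det(C) = (-30)·(-2) = 60

|MC| = 60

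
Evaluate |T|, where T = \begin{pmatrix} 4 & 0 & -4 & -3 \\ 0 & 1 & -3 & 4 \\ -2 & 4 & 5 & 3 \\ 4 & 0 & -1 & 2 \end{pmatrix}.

Expand along column 2 (it has 2 zeros):
  + (1) · M_22   where M_22 = det([4 -4 -3; -2 5 3; 4 -1 2]) = 42
  − (4) · M_32   where M_32 = det([4 -4 -3; 0 -3 4; 4 -1 2]) = -108
det = (+1)·(1)·(42) + (-1)·(4)·(-108) = 474

det(T) = 474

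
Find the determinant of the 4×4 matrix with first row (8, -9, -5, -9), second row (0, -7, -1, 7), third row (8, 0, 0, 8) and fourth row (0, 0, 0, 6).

The determinant is -1248.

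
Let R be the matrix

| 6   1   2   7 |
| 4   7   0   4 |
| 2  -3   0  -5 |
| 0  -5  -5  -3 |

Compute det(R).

det(R) = -1584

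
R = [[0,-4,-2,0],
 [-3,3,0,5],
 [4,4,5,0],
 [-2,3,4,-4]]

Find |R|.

368

Expand along row 1 (it has 2 zeros):
  − (-4) · M_12   where M_12 = det([-3 0 5; 4 5 0; -2 4 -4]) = 190
  + (-2) · M_13   where M_13 = det([-3 3 5; 4 4 0; -2 3 -4]) = 196
det = (-1)·(-4)·(190) + (+1)·(-2)·(196) = 368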